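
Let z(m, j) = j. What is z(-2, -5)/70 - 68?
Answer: -953/14 ≈ -68.071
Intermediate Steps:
z(-2, -5)/70 - 68 = -5/70 - 68 = -5*1/70 - 68 = -1/14 - 68 = -953/14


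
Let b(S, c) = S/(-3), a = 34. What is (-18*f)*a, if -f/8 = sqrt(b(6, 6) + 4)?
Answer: 4896*sqrt(2) ≈ 6924.0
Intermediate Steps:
b(S, c) = -S/3 (b(S, c) = S*(-1/3) = -S/3)
f = -8*sqrt(2) (f = -8*sqrt(-1/3*6 + 4) = -8*sqrt(-2 + 4) = -8*sqrt(2) ≈ -11.314)
(-18*f)*a = -(-144)*sqrt(2)*34 = (144*sqrt(2))*34 = 4896*sqrt(2)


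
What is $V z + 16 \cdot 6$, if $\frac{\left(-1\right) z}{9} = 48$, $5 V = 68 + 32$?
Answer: $-8544$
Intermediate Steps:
$V = 20$ ($V = \frac{68 + 32}{5} = \frac{1}{5} \cdot 100 = 20$)
$z = -432$ ($z = \left(-9\right) 48 = -432$)
$V z + 16 \cdot 6 = 20 \left(-432\right) + 16 \cdot 6 = -8640 + 96 = -8544$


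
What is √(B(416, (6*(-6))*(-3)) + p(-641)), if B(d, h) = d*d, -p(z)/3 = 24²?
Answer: 8*√2677 ≈ 413.92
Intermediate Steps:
p(z) = -1728 (p(z) = -3*24² = -3*576 = -1728)
B(d, h) = d²
√(B(416, (6*(-6))*(-3)) + p(-641)) = √(416² - 1728) = √(173056 - 1728) = √171328 = 8*√2677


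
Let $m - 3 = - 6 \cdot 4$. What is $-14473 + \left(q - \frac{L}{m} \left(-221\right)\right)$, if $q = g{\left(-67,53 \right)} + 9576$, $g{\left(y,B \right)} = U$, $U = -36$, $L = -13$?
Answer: $- \frac{100720}{21} \approx -4796.2$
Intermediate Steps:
$m = -21$ ($m = 3 - 6 \cdot 4 = 3 - 24 = -21$)
$g{\left(y,B \right)} = -36$
$q = 9540$ ($q = -36 + 9576 = 9540$)
$-14473 + \left(q - \frac{L}{m} \left(-221\right)\right) = -14473 + \left(9540 - - \frac{13}{-21} \left(-221\right)\right) = -14473 + \left(9540 - \left(-13\right) \left(- \frac{1}{21}\right) \left(-221\right)\right) = -14473 + \left(9540 - \frac{13}{21} \left(-221\right)\right) = -14473 + \left(9540 - - \frac{2873}{21}\right) = -14473 + \left(9540 + \frac{2873}{21}\right) = -14473 + \frac{203213}{21} = - \frac{100720}{21}$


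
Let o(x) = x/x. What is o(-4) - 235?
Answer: -234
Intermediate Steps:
o(x) = 1
o(-4) - 235 = 1 - 235 = -234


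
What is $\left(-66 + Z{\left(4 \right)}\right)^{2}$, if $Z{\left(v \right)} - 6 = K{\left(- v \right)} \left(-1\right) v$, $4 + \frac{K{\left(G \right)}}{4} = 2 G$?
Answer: $17424$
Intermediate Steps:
$K{\left(G \right)} = -16 + 8 G$ ($K{\left(G \right)} = -16 + 4 \cdot 2 G = -16 + 8 G$)
$Z{\left(v \right)} = 6 + v \left(16 + 8 v\right)$ ($Z{\left(v \right)} = 6 + \left(-16 + 8 \left(- v\right)\right) \left(-1\right) v = 6 + \left(-16 - 8 v\right) \left(-1\right) v = 6 + \left(16 + 8 v\right) v = 6 + v \left(16 + 8 v\right)$)
$\left(-66 + Z{\left(4 \right)}\right)^{2} = \left(-66 + \left(6 + 8 \cdot 4^{2} + 16 \cdot 4\right)\right)^{2} = \left(-66 + \left(6 + 8 \cdot 16 + 64\right)\right)^{2} = \left(-66 + \left(6 + 128 + 64\right)\right)^{2} = \left(-66 + 198\right)^{2} = 132^{2} = 17424$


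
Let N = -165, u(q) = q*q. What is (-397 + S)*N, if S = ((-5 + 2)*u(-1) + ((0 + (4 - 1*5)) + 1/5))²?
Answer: 315612/5 ≈ 63122.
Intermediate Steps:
u(q) = q²
S = 361/25 (S = ((-5 + 2)*(-1)² + ((0 + (4 - 1*5)) + 1/5))² = (-3*1 + ((0 + (4 - 5)) + ⅕))² = (-3 + ((0 - 1) + ⅕))² = (-3 + (-1 + ⅕))² = (-3 - ⅘)² = (-19/5)² = 361/25 ≈ 14.440)
(-397 + S)*N = (-397 + 361/25)*(-165) = -9564/25*(-165) = 315612/5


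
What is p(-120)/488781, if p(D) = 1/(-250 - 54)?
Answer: -1/148589424 ≈ -6.7300e-9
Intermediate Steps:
p(D) = -1/304 (p(D) = 1/(-304) = -1/304)
p(-120)/488781 = -1/304/488781 = -1/304*1/488781 = -1/148589424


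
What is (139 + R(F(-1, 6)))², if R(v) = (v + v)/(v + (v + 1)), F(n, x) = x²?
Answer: 104427961/5329 ≈ 19596.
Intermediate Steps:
R(v) = 2*v/(1 + 2*v) (R(v) = (2*v)/(v + (1 + v)) = (2*v)/(1 + 2*v) = 2*v/(1 + 2*v))
(139 + R(F(-1, 6)))² = (139 + 2*6²/(1 + 2*6²))² = (139 + 2*36/(1 + 2*36))² = (139 + 2*36/(1 + 72))² = (139 + 2*36/73)² = (139 + 2*36*(1/73))² = (139 + 72/73)² = (10219/73)² = 104427961/5329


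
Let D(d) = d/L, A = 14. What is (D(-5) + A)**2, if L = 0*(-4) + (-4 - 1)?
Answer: 225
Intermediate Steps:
L = -5 (L = 0 - 5 = -5)
D(d) = -d/5 (D(d) = d/(-5) = d*(-1/5) = -d/5)
(D(-5) + A)**2 = (-1/5*(-5) + 14)**2 = (1 + 14)**2 = 15**2 = 225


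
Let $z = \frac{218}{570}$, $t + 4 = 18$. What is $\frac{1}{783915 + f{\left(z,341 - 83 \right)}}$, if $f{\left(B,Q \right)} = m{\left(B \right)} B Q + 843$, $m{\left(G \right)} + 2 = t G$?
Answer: $\frac{27075}{21256284394} \approx 1.2737 \cdot 10^{-6}$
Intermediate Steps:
$t = 14$ ($t = -4 + 18 = 14$)
$m{\left(G \right)} = -2 + 14 G$
$z = \frac{109}{285}$ ($z = 218 \cdot \frac{1}{570} = \frac{109}{285} \approx 0.38246$)
$f{\left(B,Q \right)} = 843 + B Q \left(-2 + 14 B\right)$ ($f{\left(B,Q \right)} = \left(-2 + 14 B\right) B Q + 843 = B \left(-2 + 14 B\right) Q + 843 = B Q \left(-2 + 14 B\right) + 843 = 843 + B Q \left(-2 + 14 B\right)$)
$\frac{1}{783915 + f{\left(z,341 - 83 \right)}} = \frac{1}{783915 + \left(843 + 2 \cdot \frac{109}{285} \left(341 - 83\right) \left(-1 + 7 \cdot \frac{109}{285}\right)\right)} = \frac{1}{783915 + \left(843 + 2 \cdot \frac{109}{285} \cdot 258 \left(-1 + \frac{763}{285}\right)\right)} = \frac{1}{783915 + \left(843 + 2 \cdot \frac{109}{285} \cdot 258 \cdot \frac{478}{285}\right)} = \frac{1}{783915 + \left(843 + \frac{8961544}{27075}\right)} = \frac{1}{783915 + \frac{31785769}{27075}} = \frac{1}{\frac{21256284394}{27075}} = \frac{27075}{21256284394}$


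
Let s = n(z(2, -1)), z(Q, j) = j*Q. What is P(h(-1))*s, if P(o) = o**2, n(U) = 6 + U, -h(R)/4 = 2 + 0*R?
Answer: 256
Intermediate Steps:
z(Q, j) = Q*j
h(R) = -8 (h(R) = -4*(2 + 0*R) = -4*(2 + 0) = -4*2 = -8)
s = 4 (s = 6 + 2*(-1) = 6 - 2 = 4)
P(h(-1))*s = (-8)**2*4 = 64*4 = 256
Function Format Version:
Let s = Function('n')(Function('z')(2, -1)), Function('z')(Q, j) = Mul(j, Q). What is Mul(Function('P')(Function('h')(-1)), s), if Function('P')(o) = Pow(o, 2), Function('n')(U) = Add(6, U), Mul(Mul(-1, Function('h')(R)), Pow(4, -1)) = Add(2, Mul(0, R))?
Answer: 256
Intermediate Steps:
Function('z')(Q, j) = Mul(Q, j)
Function('h')(R) = -8 (Function('h')(R) = Mul(-4, Add(2, Mul(0, R))) = Mul(-4, Add(2, 0)) = Mul(-4, 2) = -8)
s = 4 (s = Add(6, Mul(2, -1)) = Add(6, -2) = 4)
Mul(Function('P')(Function('h')(-1)), s) = Mul(Pow(-8, 2), 4) = Mul(64, 4) = 256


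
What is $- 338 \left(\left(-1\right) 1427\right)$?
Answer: $482326$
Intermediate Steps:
$- 338 \left(\left(-1\right) 1427\right) = \left(-338\right) \left(-1427\right) = 482326$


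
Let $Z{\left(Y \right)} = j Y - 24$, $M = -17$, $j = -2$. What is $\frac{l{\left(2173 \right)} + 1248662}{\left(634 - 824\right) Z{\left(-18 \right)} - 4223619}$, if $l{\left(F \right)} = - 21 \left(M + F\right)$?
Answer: $- \frac{1203386}{4225899} \approx -0.28476$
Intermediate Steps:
$l{\left(F \right)} = 357 - 21 F$ ($l{\left(F \right)} = - 21 \left(-17 + F\right) = 357 - 21 F$)
$Z{\left(Y \right)} = -24 - 2 Y$ ($Z{\left(Y \right)} = - 2 Y - 24 = -24 - 2 Y$)
$\frac{l{\left(2173 \right)} + 1248662}{\left(634 - 824\right) Z{\left(-18 \right)} - 4223619} = \frac{\left(357 - 45633\right) + 1248662}{\left(634 - 824\right) \left(-24 - -36\right) - 4223619} = \frac{\left(357 - 45633\right) + 1248662}{- 190 \left(-24 + 36\right) - 4223619} = \frac{-45276 + 1248662}{\left(-190\right) 12 - 4223619} = \frac{1203386}{-2280 - 4223619} = \frac{1203386}{-4225899} = 1203386 \left(- \frac{1}{4225899}\right) = - \frac{1203386}{4225899}$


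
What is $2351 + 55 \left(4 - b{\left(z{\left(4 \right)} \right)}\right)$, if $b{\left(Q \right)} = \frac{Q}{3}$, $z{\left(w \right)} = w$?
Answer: $\frac{7493}{3} \approx 2497.7$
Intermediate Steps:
$b{\left(Q \right)} = \frac{Q}{3}$ ($b{\left(Q \right)} = Q \frac{1}{3} = \frac{Q}{3}$)
$2351 + 55 \left(4 - b{\left(z{\left(4 \right)} \right)}\right) = 2351 + 55 \left(4 - \frac{1}{3} \cdot 4\right) = 2351 + 55 \left(4 - \frac{4}{3}\right) = 2351 + 55 \cdot \frac{8}{3} = 2351 + \frac{440}{3} = \frac{7493}{3}$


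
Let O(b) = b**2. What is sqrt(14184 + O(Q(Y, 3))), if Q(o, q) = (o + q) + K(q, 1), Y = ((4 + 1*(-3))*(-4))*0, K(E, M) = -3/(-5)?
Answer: 6*sqrt(9859)/5 ≈ 119.15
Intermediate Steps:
K(E, M) = 3/5 (K(E, M) = -3*(-1/5) = 3/5)
Y = 0 (Y = ((4 - 3)*(-4))*0 = (1*(-4))*0 = -4*0 = 0)
Q(o, q) = 3/5 + o + q (Q(o, q) = (o + q) + 3/5 = 3/5 + o + q)
sqrt(14184 + O(Q(Y, 3))) = sqrt(14184 + (3/5 + 0 + 3)**2) = sqrt(14184 + (18/5)**2) = sqrt(14184 + 324/25) = sqrt(354924/25) = 6*sqrt(9859)/5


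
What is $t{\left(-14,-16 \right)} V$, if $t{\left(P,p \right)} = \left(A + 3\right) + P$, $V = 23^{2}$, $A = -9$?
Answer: $-10580$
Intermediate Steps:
$V = 529$
$t{\left(P,p \right)} = -6 + P$ ($t{\left(P,p \right)} = \left(-9 + 3\right) + P = -6 + P$)
$t{\left(-14,-16 \right)} V = \left(-6 - 14\right) 529 = \left(-20\right) 529 = -10580$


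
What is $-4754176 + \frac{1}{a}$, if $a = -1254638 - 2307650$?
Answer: $- \frac{16935744114689}{3562288} \approx -4.7542 \cdot 10^{6}$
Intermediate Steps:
$a = -3562288$
$-4754176 + \frac{1}{a} = -4754176 + \frac{1}{-3562288} = -4754176 - \frac{1}{3562288} = - \frac{16935744114689}{3562288}$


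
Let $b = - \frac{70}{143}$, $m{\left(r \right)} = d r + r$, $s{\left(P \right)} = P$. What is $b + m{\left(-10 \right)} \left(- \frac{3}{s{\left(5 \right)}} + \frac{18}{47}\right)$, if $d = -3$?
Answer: $- \frac{32462}{6721} \approx -4.8299$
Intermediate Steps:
$m{\left(r \right)} = - 2 r$ ($m{\left(r \right)} = - 3 r + r = - 2 r$)
$b = - \frac{70}{143}$ ($b = \left(-70\right) \frac{1}{143} = - \frac{70}{143} \approx -0.48951$)
$b + m{\left(-10 \right)} \left(- \frac{3}{s{\left(5 \right)}} + \frac{18}{47}\right) = - \frac{70}{143} + \left(-2\right) \left(-10\right) \left(- \frac{3}{5} + \frac{18}{47}\right) = - \frac{70}{143} + 20 \left(\left(-3\right) \frac{1}{5} + 18 \cdot \frac{1}{47}\right) = - \frac{70}{143} + 20 \left(- \frac{3}{5} + \frac{18}{47}\right) = - \frac{70}{143} + 20 \left(- \frac{51}{235}\right) = - \frac{70}{143} - \frac{204}{47} = - \frac{32462}{6721}$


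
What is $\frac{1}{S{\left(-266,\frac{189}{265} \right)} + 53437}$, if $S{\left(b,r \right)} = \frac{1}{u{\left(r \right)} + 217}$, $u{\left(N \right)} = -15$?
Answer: $\frac{202}{10794275} \approx 1.8714 \cdot 10^{-5}$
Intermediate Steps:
$S{\left(b,r \right)} = \frac{1}{202}$ ($S{\left(b,r \right)} = \frac{1}{-15 + 217} = \frac{1}{202}$)
$\frac{1}{S{\left(-266,\frac{189}{265} \right)} + 53437} = \frac{1}{\frac{1}{202} + 53437} = \frac{1}{\frac{10794275}{202}} = \frac{202}{10794275}$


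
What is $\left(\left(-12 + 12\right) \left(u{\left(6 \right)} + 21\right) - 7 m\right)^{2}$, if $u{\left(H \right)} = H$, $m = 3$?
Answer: $441$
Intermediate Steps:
$\left(\left(-12 + 12\right) \left(u{\left(6 \right)} + 21\right) - 7 m\right)^{2} = \left(\left(-12 + 12\right) \left(6 + 21\right) - 21\right)^{2} = \left(0 \cdot 27 - 21\right)^{2} = \left(0 - 21\right)^{2} = \left(-21\right)^{2} = 441$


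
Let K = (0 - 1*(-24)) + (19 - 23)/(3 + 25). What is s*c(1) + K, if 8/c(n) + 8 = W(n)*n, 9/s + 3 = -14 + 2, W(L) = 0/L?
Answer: 856/35 ≈ 24.457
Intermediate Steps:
W(L) = 0
s = -⅗ (s = 9/(-3 + (-14 + 2)) = 9/(-3 - 12) = 9/(-15) = 9*(-1/15) = -⅗ ≈ -0.60000)
c(n) = -1 (c(n) = 8/(-8 + 0*n) = 8/(-8 + 0) = 8/(-8) = 8*(-⅛) = -1)
K = 167/7 (K = (0 + 24) - 4/28 = 24 - 4*1/28 = 24 - ⅐ = 167/7 ≈ 23.857)
s*c(1) + K = -⅗*(-1) + 167/7 = ⅗ + 167/7 = 856/35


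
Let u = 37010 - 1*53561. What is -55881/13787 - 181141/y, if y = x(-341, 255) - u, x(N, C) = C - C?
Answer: -3422277398/228188637 ≈ -14.998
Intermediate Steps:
x(N, C) = 0
u = -16551 (u = 37010 - 53561 = -16551)
y = 16551 (y = 0 - 1*(-16551) = 0 + 16551 = 16551)
-55881/13787 - 181141/y = -55881/13787 - 181141/16551 = -3422277398/228188637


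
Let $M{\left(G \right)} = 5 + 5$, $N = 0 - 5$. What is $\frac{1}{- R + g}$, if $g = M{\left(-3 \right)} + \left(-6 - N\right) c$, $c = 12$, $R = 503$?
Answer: $- \frac{1}{505} \approx -0.0019802$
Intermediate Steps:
$N = -5$
$M{\left(G \right)} = 10$
$g = -2$ ($g = 10 + \left(-6 - -5\right) 12 = 10 + \left(-6 + 5\right) 12 = 10 - 12 = -2$)
$\frac{1}{- R + g} = \frac{1}{\left(-1\right) 503 - 2} = \frac{1}{-503 - 2} = \frac{1}{-505} = - \frac{1}{505}$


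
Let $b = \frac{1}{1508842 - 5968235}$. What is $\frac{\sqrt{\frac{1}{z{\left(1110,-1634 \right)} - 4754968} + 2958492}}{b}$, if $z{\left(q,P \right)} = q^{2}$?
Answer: $- \frac{4459393 \sqrt{9179164423810454435}}{1761434} \approx -7.6703 \cdot 10^{9}$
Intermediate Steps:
$b = - \frac{1}{4459393}$ ($b = \frac{1}{-4459393} = - \frac{1}{4459393} \approx -2.2425 \cdot 10^{-7}$)
$\frac{\sqrt{\frac{1}{z{\left(1110,-1634 \right)} - 4754968} + 2958492}}{b} = \frac{\sqrt{\frac{1}{1110^{2} - 4754968} + 2958492}}{- \frac{1}{4459393}} = \sqrt{\frac{1}{1232100 - 4754968} + 2958492} \left(-4459393\right) = \sqrt{\frac{1}{-3522868} + 2958492} \left(-4459393\right) = \sqrt{- \frac{1}{3522868} + 2958492} \left(-4459393\right) = \sqrt{\frac{10422376795055}{3522868}} \left(-4459393\right) = \frac{\sqrt{9179164423810454435}}{1761434} \left(-4459393\right) = - \frac{4459393 \sqrt{9179164423810454435}}{1761434}$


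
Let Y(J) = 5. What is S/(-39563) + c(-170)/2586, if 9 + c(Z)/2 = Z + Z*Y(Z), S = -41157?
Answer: 4168558/17051653 ≈ 0.24447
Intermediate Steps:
c(Z) = -18 + 12*Z (c(Z) = -18 + 2*(Z + Z*5) = -18 + 2*(Z + 5*Z) = -18 + 2*(6*Z) = -18 + 12*Z)
S/(-39563) + c(-170)/2586 = -41157/(-39563) + (-18 + 12*(-170))/2586 = -41157*(-1/39563) + (-18 - 2040)*(1/2586) = 41157/39563 - 2058*1/2586 = 41157/39563 - 343/431 = 4168558/17051653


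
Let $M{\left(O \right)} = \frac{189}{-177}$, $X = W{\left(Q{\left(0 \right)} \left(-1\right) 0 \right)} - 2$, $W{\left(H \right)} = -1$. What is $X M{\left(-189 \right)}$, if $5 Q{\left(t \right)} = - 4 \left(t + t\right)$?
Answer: $\frac{189}{59} \approx 3.2034$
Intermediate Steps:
$Q{\left(t \right)} = - \frac{8 t}{5}$ ($Q{\left(t \right)} = \frac{\left(-4\right) \left(t + t\right)}{5} = \frac{\left(-4\right) 2 t}{5} = \frac{\left(-8\right) t}{5} = - \frac{8 t}{5}$)
$X = -3$ ($X = -1 - 2 = -3$)
$M{\left(O \right)} = - \frac{63}{59}$ ($M{\left(O \right)} = 189 \left(- \frac{1}{177}\right) = - \frac{63}{59}$)
$X M{\left(-189 \right)} = \left(-3\right) \left(- \frac{63}{59}\right) = \frac{189}{59}$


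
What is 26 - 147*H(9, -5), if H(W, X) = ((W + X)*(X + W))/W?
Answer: -706/3 ≈ -235.33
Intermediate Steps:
H(W, X) = (W + X)²/W (H(W, X) = ((W + X)*(W + X))/W = (W + X)²/W)
26 - 147*H(9, -5) = 26 - 147*(9 - 5)²/9 = 26 - 49*4²/3 = 26 - 49*16/3 = 26 - 147*16/9 = 26 - 784/3 = -706/3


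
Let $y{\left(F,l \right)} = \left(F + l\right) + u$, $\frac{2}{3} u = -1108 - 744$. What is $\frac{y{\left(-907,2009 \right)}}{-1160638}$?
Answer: $\frac{838}{580319} \approx 0.001444$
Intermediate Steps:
$u = -2778$ ($u = \frac{3 \left(-1108 - 744\right)}{2} = \frac{3}{2} \left(-1852\right) = -2778$)
$y{\left(F,l \right)} = -2778 + F + l$ ($y{\left(F,l \right)} = \left(F + l\right) - 2778 = -2778 + F + l$)
$\frac{y{\left(-907,2009 \right)}}{-1160638} = \frac{-2778 - 907 + 2009}{-1160638} = \left(-1676\right) \left(- \frac{1}{1160638}\right) = \frac{838}{580319}$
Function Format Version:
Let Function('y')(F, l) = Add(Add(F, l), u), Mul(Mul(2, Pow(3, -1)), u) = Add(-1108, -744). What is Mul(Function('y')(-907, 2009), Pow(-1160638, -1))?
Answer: Rational(838, 580319) ≈ 0.0014440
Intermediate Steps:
u = -2778 (u = Mul(Rational(3, 2), Add(-1108, -744)) = Mul(Rational(3, 2), -1852) = -2778)
Function('y')(F, l) = Add(-2778, F, l) (Function('y')(F, l) = Add(Add(F, l), -2778) = Add(-2778, F, l))
Mul(Function('y')(-907, 2009), Pow(-1160638, -1)) = Mul(Add(-2778, -907, 2009), Pow(-1160638, -1)) = Mul(-1676, Rational(-1, 1160638)) = Rational(838, 580319)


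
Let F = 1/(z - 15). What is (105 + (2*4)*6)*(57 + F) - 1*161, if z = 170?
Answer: 1326953/155 ≈ 8561.0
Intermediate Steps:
F = 1/155 (F = 1/(170 - 15) = 1/155 ≈ 0.0064516)
(105 + (2*4)*6)*(57 + F) - 1*161 = (105 + (2*4)*6)*(57 + 1/155) - 1*161 = (105 + 8*6)*(8836/155) - 161 = (105 + 48)*(8836/155) - 161 = 153*(8836/155) - 161 = 1351908/155 - 161 = 1326953/155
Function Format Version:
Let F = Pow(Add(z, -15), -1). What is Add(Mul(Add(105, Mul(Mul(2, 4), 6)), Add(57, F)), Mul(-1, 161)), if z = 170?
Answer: Rational(1326953, 155) ≈ 8561.0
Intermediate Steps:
F = Rational(1, 155) (F = Pow(Add(170, -15), -1) = Pow(155, -1) = Rational(1, 155) ≈ 0.0064516)
Add(Mul(Add(105, Mul(Mul(2, 4), 6)), Add(57, F)), Mul(-1, 161)) = Add(Mul(Add(105, Mul(Mul(2, 4), 6)), Add(57, Rational(1, 155))), Mul(-1, 161)) = Add(Mul(Add(105, Mul(8, 6)), Rational(8836, 155)), -161) = Add(Mul(Add(105, 48), Rational(8836, 155)), -161) = Add(Mul(153, Rational(8836, 155)), -161) = Add(Rational(1351908, 155), -161) = Rational(1326953, 155)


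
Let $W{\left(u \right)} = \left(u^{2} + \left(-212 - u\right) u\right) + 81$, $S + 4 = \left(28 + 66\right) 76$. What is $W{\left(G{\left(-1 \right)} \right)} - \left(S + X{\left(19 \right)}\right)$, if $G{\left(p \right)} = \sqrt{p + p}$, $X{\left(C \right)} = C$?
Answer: $-7078 - 212 i \sqrt{2} \approx -7078.0 - 299.81 i$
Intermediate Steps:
$G{\left(p \right)} = \sqrt{2} \sqrt{p}$ ($G{\left(p \right)} = \sqrt{2 p} = \sqrt{2} \sqrt{p}$)
$S = 7140$ ($S = -4 + \left(28 + 66\right) 76 = -4 + 94 \cdot 76 = -4 + 7144 = 7140$)
$W{\left(u \right)} = 81 + u^{2} + u \left(-212 - u\right)$ ($W{\left(u \right)} = \left(u^{2} + u \left(-212 - u\right)\right) + 81 = 81 + u^{2} + u \left(-212 - u\right)$)
$W{\left(G{\left(-1 \right)} \right)} - \left(S + X{\left(19 \right)}\right) = \left(81 - 212 \sqrt{2} \sqrt{-1}\right) - \left(7140 + 19\right) = \left(81 - 212 \sqrt{2} i\right) - 7159 = \left(81 - 212 i \sqrt{2}\right) - 7159 = -7078 - 212 i \sqrt{2}$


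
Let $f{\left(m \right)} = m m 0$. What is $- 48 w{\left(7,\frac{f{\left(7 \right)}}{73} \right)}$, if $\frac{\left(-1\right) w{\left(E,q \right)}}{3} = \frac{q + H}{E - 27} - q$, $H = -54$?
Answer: $\frac{1944}{5} \approx 388.8$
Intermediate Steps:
$f{\left(m \right)} = 0$ ($f{\left(m \right)} = m^{2} \cdot 0 = 0$)
$w{\left(E,q \right)} = 3 q - \frac{3 \left(-54 + q\right)}{-27 + E}$ ($w{\left(E,q \right)} = - 3 \left(\frac{q - 54}{E - 27} - q\right) = - 3 \left(\frac{-54 + q}{-27 + E} - q\right) = - 3 \left(- q + \frac{-54 + q}{-27 + E}\right) = 3 q - \frac{3 \left(-54 + q\right)}{-27 + E}$)
$- 48 w{\left(7,\frac{f{\left(7 \right)}}{73} \right)} = - 48 \frac{3 \left(54 - 28 \cdot \frac{0}{73} + 7 \cdot \frac{0}{73}\right)}{-27 + 7} = - 48 \frac{3 \left(54 - 28 \cdot 0 \cdot \frac{1}{73} + 7 \cdot 0 \cdot \frac{1}{73}\right)}{-20} = - 48 \cdot 3 \left(- \frac{1}{20}\right) \left(54 - 0 + 7 \cdot 0\right) = - 48 \cdot 3 \left(- \frac{1}{20}\right) \left(54 + 0 + 0\right) = - 48 \cdot 3 \left(- \frac{1}{20}\right) 54 = \left(-48\right) \left(- \frac{81}{10}\right) = \frac{1944}{5}$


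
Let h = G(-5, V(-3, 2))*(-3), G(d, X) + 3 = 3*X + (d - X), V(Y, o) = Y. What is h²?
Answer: 1764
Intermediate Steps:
G(d, X) = -3 + d + 2*X (G(d, X) = -3 + (3*X + (d - X)) = -3 + (d + 2*X) = -3 + d + 2*X)
h = 42 (h = (-3 - 5 + 2*(-3))*(-3) = (-3 - 5 - 6)*(-3) = -14*(-3) = 42)
h² = 42² = 1764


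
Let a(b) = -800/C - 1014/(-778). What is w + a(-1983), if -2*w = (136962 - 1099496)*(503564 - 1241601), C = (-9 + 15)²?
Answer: -1243530178002616/3501 ≈ -3.5519e+11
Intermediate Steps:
C = 36 (C = 6² = 36)
a(b) = -73237/3501 (a(b) = -800/36 - 1014/(-778) = -800*1/36 - 1014*(-1/778) = -200/9 + 507/389 = -73237/3501)
w = -355192852879 (w = -(136962 - 1099496)*(503564 - 1241601)/2 = -(-481267)*(-738037) = -½*710385705758 = -355192852879)
w + a(-1983) = -355192852879 - 73237/3501 = -1243530178002616/3501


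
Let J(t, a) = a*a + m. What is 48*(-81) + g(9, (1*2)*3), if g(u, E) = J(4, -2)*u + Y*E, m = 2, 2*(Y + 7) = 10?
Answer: -3846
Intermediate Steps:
Y = -2 (Y = -7 + (½)*10 = -7 + 5 = -2)
J(t, a) = 2 + a² (J(t, a) = a*a + 2 = a² + 2 = 2 + a²)
g(u, E) = -2*E + 6*u (g(u, E) = (2 + (-2)²)*u - 2*E = (2 + 4)*u - 2*E = 6*u - 2*E = -2*E + 6*u)
48*(-81) + g(9, (1*2)*3) = 48*(-81) + (-2*1*2*3 + 6*9) = -3888 + (-4*3 + 54) = -3888 + (-2*6 + 54) = -3888 + (-12 + 54) = -3888 + 42 = -3846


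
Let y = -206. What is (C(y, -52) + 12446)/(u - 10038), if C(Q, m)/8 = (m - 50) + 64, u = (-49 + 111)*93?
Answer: -6071/2136 ≈ -2.8422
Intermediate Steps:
u = 5766 (u = 62*93 = 5766)
C(Q, m) = 112 + 8*m (C(Q, m) = 8*((m - 50) + 64) = 8*((-50 + m) + 64) = 8*(14 + m) = 112 + 8*m)
(C(y, -52) + 12446)/(u - 10038) = ((112 + 8*(-52)) + 12446)/(5766 - 10038) = ((112 - 416) + 12446)/(-4272) = (-304 + 12446)*(-1/4272) = 12142*(-1/4272) = -6071/2136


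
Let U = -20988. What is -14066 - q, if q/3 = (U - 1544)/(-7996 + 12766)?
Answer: -11171204/795 ≈ -14052.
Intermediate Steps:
q = -11266/795 (q = 3*((-20988 - 1544)/(-7996 + 12766)) = 3*(-22532/4770) = 3*(-22532*1/4770) = 3*(-11266/2385) = -11266/795 ≈ -14.171)
-14066 - q = -14066 - 1*(-11266/795) = -14066 + 11266/795 = -11171204/795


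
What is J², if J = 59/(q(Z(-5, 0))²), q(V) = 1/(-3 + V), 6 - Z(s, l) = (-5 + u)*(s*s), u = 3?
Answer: 27466764361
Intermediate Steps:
Z(s, l) = 6 + 2*s² (Z(s, l) = 6 - (-5 + 3)*s*s = 6 - (-2)*s² = 6 + 2*s²)
J = 165731 (J = 59/((1/(-3 + (6 + 2*(-5)²)))²) = 59/((1/(-3 + (6 + 2*25)))²) = 59/((1/(-3 + (6 + 50)))²) = 59/((1/(-3 + 56))²) = 59/((1/53)²) = 59/(1/2809) = 59*2809 = 165731)
J² = 165731² = 27466764361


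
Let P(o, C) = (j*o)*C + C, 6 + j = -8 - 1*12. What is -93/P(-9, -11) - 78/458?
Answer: -79518/591965 ≈ -0.13433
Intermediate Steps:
j = -26 (j = -6 + (-8 - 1*12) = -6 + (-8 - 12) = -6 - 20 = -26)
P(o, C) = C - 26*C*o (P(o, C) = (-26*o)*C + C = -26*C*o + C = C - 26*C*o)
-93/P(-9, -11) - 78/458 = -93*(-1/(11*(1 - 26*(-9)))) - 78/458 = -93*(-1/(11*(1 + 234))) - 78*1/458 = -93/((-11*235)) - 39/229 = -93/(-2585) - 39/229 = -93*(-1/2585) - 39/229 = 93/2585 - 39/229 = -79518/591965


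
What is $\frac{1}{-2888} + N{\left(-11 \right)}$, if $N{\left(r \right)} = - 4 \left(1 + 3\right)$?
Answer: $- \frac{46209}{2888} \approx -16.0$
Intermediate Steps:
$N{\left(r \right)} = -16$ ($N{\left(r \right)} = \left(-4\right) 4 = -16$)
$\frac{1}{-2888} + N{\left(-11 \right)} = \frac{1}{-2888} - 16 = - \frac{1}{2888} - 16 = - \frac{46209}{2888}$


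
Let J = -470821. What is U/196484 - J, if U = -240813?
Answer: 92508552551/196484 ≈ 4.7082e+5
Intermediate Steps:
U/196484 - J = -240813/196484 - 1*(-470821) = -240813*1/196484 + 470821 = -240813/196484 + 470821 = 92508552551/196484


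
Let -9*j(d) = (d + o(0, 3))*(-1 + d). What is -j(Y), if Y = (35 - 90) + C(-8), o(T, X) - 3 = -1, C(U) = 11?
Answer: 210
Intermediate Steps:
o(T, X) = 2 (o(T, X) = 3 - 1 = 2)
Y = -44 (Y = (35 - 90) + 11 = -55 + 11 = -44)
j(d) = -(-1 + d)*(2 + d)/9 (j(d) = -(d + 2)*(-1 + d)/9 = -(2 + d)*(-1 + d)/9 = -(-1 + d)*(2 + d)/9)
-j(Y) = -(2/9 - ⅑*(-44) - ⅑*(-44)²) = -(2/9 + 44/9 - ⅑*1936) = -(2/9 + 44/9 - 1936/9) = -1*(-210) = 210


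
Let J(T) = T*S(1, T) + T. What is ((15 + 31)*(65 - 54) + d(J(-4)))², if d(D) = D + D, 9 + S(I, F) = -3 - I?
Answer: 362404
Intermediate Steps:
S(I, F) = -12 - I (S(I, F) = -9 + (-3 - I) = -12 - I)
J(T) = -12*T (J(T) = T*(-12 - 1*1) + T = T*(-12 - 1) + T = T*(-13) + T = -13*T + T = -12*T)
d(D) = 2*D
((15 + 31)*(65 - 54) + d(J(-4)))² = ((15 + 31)*(65 - 54) + 2*(-12*(-4)))² = (46*11 + 2*48)² = (506 + 96)² = 602² = 362404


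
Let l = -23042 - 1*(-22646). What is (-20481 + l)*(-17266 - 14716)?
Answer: 667688214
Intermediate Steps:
l = -396 (l = -23042 + 22646 = -396)
(-20481 + l)*(-17266 - 14716) = (-20481 - 396)*(-17266 - 14716) = -20877*(-31982) = 667688214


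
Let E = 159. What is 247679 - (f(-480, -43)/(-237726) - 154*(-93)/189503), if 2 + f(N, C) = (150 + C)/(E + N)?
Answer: 1079795184807379/4359657114 ≈ 2.4768e+5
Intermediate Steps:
f(N, C) = -2 + (150 + C)/(159 + N)
247679 - (f(-480, -43)/(-237726) - 154*(-93)/189503) = 247679 - (((-168 - 43 - 2*(-480))/(159 - 480))/(-237726) - 154*(-93)/189503) = 247679 - (((-168 - 43 + 960)/(-321))*(-1/237726) + 14322*(1/189503)) = 247679 - (-1/321*749*(-1/237726) + 462/6113) = 247679 - (-7/3*(-1/237726) + 462/6113) = 247679 - (7/713178 + 462/6113) = 247679 - 1*329531027/4359657114 = 247679 - 329531027/4359657114 = 1079795184807379/4359657114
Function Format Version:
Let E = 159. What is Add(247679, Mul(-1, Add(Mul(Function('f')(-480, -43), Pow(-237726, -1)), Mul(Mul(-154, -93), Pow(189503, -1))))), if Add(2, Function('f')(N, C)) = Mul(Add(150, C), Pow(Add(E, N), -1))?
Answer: Rational(1079795184807379, 4359657114) ≈ 2.4768e+5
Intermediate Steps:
Function('f')(N, C) = Add(-2, Mul(Pow(Add(159, N), -1), Add(150, C))) (Function('f')(N, C) = Add(-2, Mul(Add(150, C), Pow(Add(159, N), -1))) = Add(-2, Mul(Pow(Add(159, N), -1), Add(150, C))))
Add(247679, Mul(-1, Add(Mul(Function('f')(-480, -43), Pow(-237726, -1)), Mul(Mul(-154, -93), Pow(189503, -1))))) = Add(247679, Mul(-1, Add(Mul(Mul(Pow(Add(159, -480), -1), Add(-168, -43, Mul(-2, -480))), Pow(-237726, -1)), Mul(Mul(-154, -93), Pow(189503, -1))))) = Add(247679, Mul(-1, Add(Mul(Mul(Pow(-321, -1), Add(-168, -43, 960)), Rational(-1, 237726)), Mul(14322, Rational(1, 189503))))) = Add(247679, Mul(-1, Add(Mul(Mul(Rational(-1, 321), 749), Rational(-1, 237726)), Rational(462, 6113)))) = Add(247679, Mul(-1, Add(Mul(Rational(-7, 3), Rational(-1, 237726)), Rational(462, 6113)))) = Add(247679, Mul(-1, Add(Rational(7, 713178), Rational(462, 6113)))) = Add(247679, Mul(-1, Rational(329531027, 4359657114))) = Add(247679, Rational(-329531027, 4359657114)) = Rational(1079795184807379, 4359657114)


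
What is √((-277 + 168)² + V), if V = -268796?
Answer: I*√256915 ≈ 506.87*I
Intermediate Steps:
√((-277 + 168)² + V) = √((-277 + 168)² - 268796) = √((-109)² - 268796) = √(11881 - 268796) = √(-256915) = I*√256915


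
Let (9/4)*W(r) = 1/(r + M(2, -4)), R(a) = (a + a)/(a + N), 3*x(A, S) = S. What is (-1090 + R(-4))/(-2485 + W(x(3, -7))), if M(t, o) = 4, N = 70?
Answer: 179870/409981 ≈ 0.43873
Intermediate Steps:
x(A, S) = S/3
R(a) = 2*a/(70 + a) (R(a) = (a + a)/(a + 70) = (2*a)/(70 + a) = 2*a/(70 + a))
W(r) = 4/(9*(4 + r)) (W(r) = 4/(9*(r + 4)) = 4/(9*(4 + r)))
(-1090 + R(-4))/(-2485 + W(x(3, -7))) = (-1090 + 2*(-4)/(70 - 4))/(-2485 + 4/(9*(4 + (1/3)*(-7)))) = (-1090 + 2*(-4)/66)/(-2485 + 4/(9*(4 - 7/3))) = (-1090 + 2*(-4)*(1/66))/(-2485 + 4/(9*(5/3))) = (-1090 - 4/33)/(-2485 + (4/9)*(3/5)) = -35974/(33*(-2485 + 4/15)) = -35974/(33*(-37271/15)) = -35974/33*(-15/37271) = 179870/409981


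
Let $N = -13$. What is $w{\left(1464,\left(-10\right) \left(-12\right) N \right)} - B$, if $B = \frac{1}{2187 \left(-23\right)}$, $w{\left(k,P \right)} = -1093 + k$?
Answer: $\frac{18661672}{50301} \approx 371.0$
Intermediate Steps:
$B = - \frac{1}{50301}$ ($B = \frac{1}{-50301} = - \frac{1}{50301} \approx -1.988 \cdot 10^{-5}$)
$w{\left(1464,\left(-10\right) \left(-12\right) N \right)} - B = \left(-1093 + 1464\right) - - \frac{1}{50301} = 371 + \frac{1}{50301} = \frac{18661672}{50301}$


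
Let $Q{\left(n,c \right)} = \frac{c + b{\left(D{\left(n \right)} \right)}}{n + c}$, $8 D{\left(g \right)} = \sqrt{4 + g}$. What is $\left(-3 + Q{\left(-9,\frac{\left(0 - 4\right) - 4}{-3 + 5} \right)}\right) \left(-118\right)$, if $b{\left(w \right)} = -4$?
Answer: $\frac{3658}{13} \approx 281.38$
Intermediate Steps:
$D{\left(g \right)} = \frac{\sqrt{4 + g}}{8}$
$Q{\left(n,c \right)} = \frac{-4 + c}{c + n}$ ($Q{\left(n,c \right)} = \frac{c - 4}{n + c} = \frac{-4 + c}{c + n}$)
$\left(-3 + Q{\left(-9,\frac{\left(0 - 4\right) - 4}{-3 + 5} \right)}\right) \left(-118\right) = \left(-3 + \frac{-4 + \frac{\left(0 - 4\right) - 4}{-3 + 5}}{\frac{\left(0 - 4\right) - 4}{-3 + 5} - 9}\right) \left(-118\right) = \left(-3 + \frac{-4 + \frac{-4 - 4}{2}}{\frac{-4 - 4}{2} - 9}\right) \left(-118\right) = \left(-3 + \frac{-4 - 4}{\left(-8\right) \frac{1}{2} - 9}\right) \left(-118\right) = \left(-3 + \frac{-4 - 4}{-4 - 9}\right) \left(-118\right) = \left(-3 + \frac{1}{-13} \left(-8\right)\right) \left(-118\right) = \left(-3 - - \frac{8}{13}\right) \left(-118\right) = \left(-3 + \frac{8}{13}\right) \left(-118\right) = \left(- \frac{31}{13}\right) \left(-118\right) = \frac{3658}{13}$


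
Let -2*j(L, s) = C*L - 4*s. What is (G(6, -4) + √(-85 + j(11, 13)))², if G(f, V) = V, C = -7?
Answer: (8 - I*√82)²/4 ≈ -4.5 - 36.222*I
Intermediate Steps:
j(L, s) = 2*s + 7*L/2 (j(L, s) = -(-7*L - 4*s)/2 = 2*s + 7*L/2)
(G(6, -4) + √(-85 + j(11, 13)))² = (-4 + √(-85 + (2*13 + (7/2)*11)))² = (-4 + √(-85 + (26 + 77/2)))² = (-4 + √(-85 + 129/2))² = (-4 + √(-41/2))² = (-4 + I*√82/2)²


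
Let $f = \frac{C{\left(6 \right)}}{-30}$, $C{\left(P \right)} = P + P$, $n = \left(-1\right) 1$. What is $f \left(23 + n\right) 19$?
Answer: $- \frac{836}{5} \approx -167.2$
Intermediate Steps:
$n = -1$
$C{\left(P \right)} = 2 P$
$f = - \frac{2}{5}$ ($f = \frac{2 \cdot 6}{-30} = 12 \left(- \frac{1}{30}\right) = - \frac{2}{5} \approx -0.4$)
$f \left(23 + n\right) 19 = - \frac{2 \left(23 - 1\right)}{5} \cdot 19 = \left(- \frac{2}{5}\right) 22 \cdot 19 = \left(- \frac{44}{5}\right) 19 = - \frac{836}{5}$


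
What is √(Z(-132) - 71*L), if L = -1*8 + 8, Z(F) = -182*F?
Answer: 2*√6006 ≈ 155.00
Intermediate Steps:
L = 0 (L = -8 + 8 = 0)
√(Z(-132) - 71*L) = √(-182*(-132) - 71*0) = √(24024 + 0) = √24024 = 2*√6006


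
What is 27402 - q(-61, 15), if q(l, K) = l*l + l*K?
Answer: 24596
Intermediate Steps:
q(l, K) = l² + K*l
27402 - q(-61, 15) = 27402 - (-61)*(15 - 61) = 27402 - (-61)*(-46) = 27402 - 1*2806 = 27402 - 2806 = 24596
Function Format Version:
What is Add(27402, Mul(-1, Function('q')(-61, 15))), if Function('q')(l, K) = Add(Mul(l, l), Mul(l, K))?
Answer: 24596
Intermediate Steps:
Function('q')(l, K) = Add(Pow(l, 2), Mul(K, l))
Add(27402, Mul(-1, Function('q')(-61, 15))) = Add(27402, Mul(-1, Mul(-61, Add(15, -61)))) = Add(27402, Mul(-1, Mul(-61, -46))) = Add(27402, Mul(-1, 2806)) = Add(27402, -2806) = 24596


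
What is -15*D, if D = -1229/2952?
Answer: 6145/984 ≈ 6.2449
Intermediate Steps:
D = -1229/2952 (D = -1229*1/2952 = -1229/2952 ≈ -0.41633)
-15*D = -15*(-1229/2952) = 6145/984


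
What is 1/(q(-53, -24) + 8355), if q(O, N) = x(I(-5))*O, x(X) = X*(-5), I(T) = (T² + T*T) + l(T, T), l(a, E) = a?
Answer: 1/20280 ≈ 4.9310e-5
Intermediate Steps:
I(T) = T + 2*T² (I(T) = (T² + T*T) + T = (T² + T²) + T = 2*T² + T = T + 2*T²)
x(X) = -5*X
q(O, N) = -225*O (q(O, N) = (-(-25)*(1 + 2*(-5)))*O = (-(-25)*(1 - 10))*O = (-(-25)*(-9))*O = (-5*45)*O = -225*O)
1/(q(-53, -24) + 8355) = 1/(-225*(-53) + 8355) = 1/(11925 + 8355) = 1/20280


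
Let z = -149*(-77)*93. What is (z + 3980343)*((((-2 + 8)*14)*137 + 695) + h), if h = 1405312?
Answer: 7154668819980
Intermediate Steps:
z = 1066989 (z = 11473*93 = 1066989)
(z + 3980343)*((((-2 + 8)*14)*137 + 695) + h) = (1066989 + 3980343)*((((-2 + 8)*14)*137 + 695) + 1405312) = 5047332*(((6*14)*137 + 695) + 1405312) = 5047332*((84*137 + 695) + 1405312) = 5047332*((11508 + 695) + 1405312) = 5047332*(12203 + 1405312) = 5047332*1417515 = 7154668819980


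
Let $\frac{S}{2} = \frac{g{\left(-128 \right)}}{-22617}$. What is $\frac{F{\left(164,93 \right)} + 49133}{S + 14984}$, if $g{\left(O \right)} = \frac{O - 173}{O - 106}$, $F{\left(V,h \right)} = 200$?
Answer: $\frac{18649205991}{5664356525} \approx 3.2924$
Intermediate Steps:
$g{\left(O \right)} = \frac{-173 + O}{-106 + O}$
$S = - \frac{43}{378027}$ ($S = 2 \frac{\frac{1}{-106 - 128} \left(-173 - 128\right)}{-22617} = 2 \frac{1}{-234} \left(-301\right) \left(- \frac{1}{22617}\right) = 2 \left(- \frac{1}{234}\right) \left(-301\right) \left(- \frac{1}{22617}\right) = 2 \cdot \frac{301}{234} \left(- \frac{1}{22617}\right) = 2 \left(- \frac{43}{756054}\right) = - \frac{43}{378027} \approx -0.00011375$)
$\frac{F{\left(164,93 \right)} + 49133}{S + 14984} = \frac{200 + 49133}{- \frac{43}{378027} + 14984} = \frac{49333}{\frac{5664356525}{378027}} = 49333 \cdot \frac{378027}{5664356525} = \frac{18649205991}{5664356525}$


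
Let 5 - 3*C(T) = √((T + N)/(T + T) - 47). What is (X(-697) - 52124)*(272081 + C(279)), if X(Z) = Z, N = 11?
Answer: -14371678536 + 11738*I*√100502/31 ≈ -1.4372e+10 + 1.2004e+5*I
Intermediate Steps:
C(T) = 5/3 - √(-47 + (11 + T)/(2*T))/3 (C(T) = 5/3 - √((T + 11)/(T + T) - 47)/3 = 5/3 - √((11 + T)/((2*T)) - 47)/3 = 5/3 - √((11 + T)*(1/(2*T)) - 47)/3 = 5/3 - √((11 + T)/(2*T) - 47)/3 = 5/3 - √(-47 + (11 + T)/(2*T))/3)
(X(-697) - 52124)*(272081 + C(279)) = (-697 - 52124)*(272081 + (5/3 - √2*√(-1*(-11 + 93*279)/279)/6)) = -52821*(272081 + (5/3 - √2*√(-1*1/279*(-11 + 25947))/6)) = -52821*(272081 + (5/3 - √2*√(-1*1/279*25936)/6)) = -52821*(272081 + (5/3 - √2*√(-25936/279)/6)) = -52821*(272081 + (5/3 - √2*4*I*√50251/93/6)) = -52821*(272081 + (5/3 - 2*I*√100502/279)) = -52821*(816248/3 - 2*I*√100502/279) = -14371678536 + 11738*I*√100502/31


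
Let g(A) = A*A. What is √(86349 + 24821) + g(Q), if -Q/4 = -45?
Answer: 32400 + √111170 ≈ 32733.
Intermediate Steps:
Q = 180 (Q = -4*(-45) = 180)
g(A) = A²
√(86349 + 24821) + g(Q) = √(86349 + 24821) + 180² = √111170 + 32400 = 32400 + √111170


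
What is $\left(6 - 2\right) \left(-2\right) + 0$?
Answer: $-8$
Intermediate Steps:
$\left(6 - 2\right) \left(-2\right) + 0 = 4 \left(-2\right) + 0 = -8 + 0 = -8$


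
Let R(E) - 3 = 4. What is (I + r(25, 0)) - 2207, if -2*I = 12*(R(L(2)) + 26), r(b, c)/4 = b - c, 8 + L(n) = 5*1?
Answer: -2305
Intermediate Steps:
L(n) = -3 (L(n) = -8 + 5*1 = -8 + 5 = -3)
R(E) = 7 (R(E) = 3 + 4 = 7)
r(b, c) = -4*c + 4*b (r(b, c) = 4*(b - c) = -4*c + 4*b)
I = -198 (I = -6*(7 + 26) = -6*33 = -1/2*396 = -198)
(I + r(25, 0)) - 2207 = (-198 + (-4*0 + 4*25)) - 2207 = (-198 + (0 + 100)) - 2207 = (-198 + 100) - 2207 = -98 - 2207 = -2305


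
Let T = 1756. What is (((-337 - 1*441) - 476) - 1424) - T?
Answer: -4434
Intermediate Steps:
(((-337 - 1*441) - 476) - 1424) - T = (((-337 - 1*441) - 476) - 1424) - 1*1756 = (((-337 - 441) - 476) - 1424) - 1756 = ((-778 - 476) - 1424) - 1756 = (-1254 - 1424) - 1756 = -2678 - 1756 = -4434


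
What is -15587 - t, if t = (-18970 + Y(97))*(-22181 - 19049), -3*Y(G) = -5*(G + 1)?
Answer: -2326243361/3 ≈ -7.7541e+8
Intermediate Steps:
Y(G) = 5/3 + 5*G/3 (Y(G) = -(-5)*(G + 1)/3 = -(-5)*(1 + G)/3 = -(-5 - 5*G)/3 = 5/3 + 5*G/3)
t = 2326196600/3 (t = (-18970 + (5/3 + (5/3)*97))*(-22181 - 19049) = (-18970 + (5/3 + 485/3))*(-41230) = (-18970 + 490/3)*(-41230) = -56420/3*(-41230) = 2326196600/3 ≈ 7.7540e+8)
-15587 - t = -15587 - 1*2326196600/3 = -15587 - 2326196600/3 = -2326243361/3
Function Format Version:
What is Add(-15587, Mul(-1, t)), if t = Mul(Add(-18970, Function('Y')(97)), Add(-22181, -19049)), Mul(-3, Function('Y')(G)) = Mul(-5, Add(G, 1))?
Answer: Rational(-2326243361, 3) ≈ -7.7541e+8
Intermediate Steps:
Function('Y')(G) = Add(Rational(5, 3), Mul(Rational(5, 3), G)) (Function('Y')(G) = Mul(Rational(-1, 3), Mul(-5, Add(G, 1))) = Mul(Rational(-1, 3), Mul(-5, Add(1, G))) = Mul(Rational(-1, 3), Add(-5, Mul(-5, G))) = Add(Rational(5, 3), Mul(Rational(5, 3), G)))
t = Rational(2326196600, 3) (t = Mul(Add(-18970, Add(Rational(5, 3), Mul(Rational(5, 3), 97))), Add(-22181, -19049)) = Mul(Add(-18970, Add(Rational(5, 3), Rational(485, 3))), -41230) = Mul(Add(-18970, Rational(490, 3)), -41230) = Mul(Rational(-56420, 3), -41230) = Rational(2326196600, 3) ≈ 7.7540e+8)
Add(-15587, Mul(-1, t)) = Add(-15587, Mul(-1, Rational(2326196600, 3))) = Add(-15587, Rational(-2326196600, 3)) = Rational(-2326243361, 3)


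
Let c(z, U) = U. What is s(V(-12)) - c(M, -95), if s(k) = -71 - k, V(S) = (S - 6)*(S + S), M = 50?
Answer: -408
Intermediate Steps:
V(S) = 2*S*(-6 + S) (V(S) = (-6 + S)*(2*S) = 2*S*(-6 + S))
s(V(-12)) - c(M, -95) = (-71 - 2*(-12)*(-6 - 12)) - 1*(-95) = (-71 - 2*(-12)*(-18)) + 95 = (-71 - 1*432) + 95 = (-71 - 432) + 95 = -503 + 95 = -408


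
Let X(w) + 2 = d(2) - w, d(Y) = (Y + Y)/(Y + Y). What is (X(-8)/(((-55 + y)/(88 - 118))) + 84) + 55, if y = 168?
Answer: 15497/113 ≈ 137.14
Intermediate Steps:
d(Y) = 1 (d(Y) = (2*Y)/((2*Y)) = (2*Y)*(1/(2*Y)) = 1)
X(w) = -1 - w (X(w) = -2 + (1 - w) = -1 - w)
(X(-8)/(((-55 + y)/(88 - 118))) + 84) + 55 = ((-1 - 1*(-8))/(((-55 + 168)/(88 - 118))) + 84) + 55 = ((-1 + 8)/((113/(-30))) + 84) + 55 = (7/((113*(-1/30))) + 84) + 55 = (7/(-113/30) + 84) + 55 = (7*(-30/113) + 84) + 55 = (-210/113 + 84) + 55 = 9282/113 + 55 = 15497/113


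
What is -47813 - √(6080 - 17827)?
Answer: -47813 - I*√11747 ≈ -47813.0 - 108.38*I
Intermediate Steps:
-47813 - √(6080 - 17827) = -47813 - √(-11747) = -47813 - I*√11747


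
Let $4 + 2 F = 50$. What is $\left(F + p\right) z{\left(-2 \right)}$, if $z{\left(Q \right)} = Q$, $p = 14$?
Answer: $-74$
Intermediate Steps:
$F = 23$ ($F = -2 + \frac{1}{2} \cdot 50 = -2 + 25 = 23$)
$\left(F + p\right) z{\left(-2 \right)} = \left(23 + 14\right) \left(-2\right) = 37 \left(-2\right) = -74$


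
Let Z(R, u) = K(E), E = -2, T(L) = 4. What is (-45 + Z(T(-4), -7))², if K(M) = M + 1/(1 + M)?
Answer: 2304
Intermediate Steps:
Z(R, u) = -3 (Z(R, u) = (1 - 2 + (-2)²)/(1 - 2) = (1 - 2 + 4)/(-1) = -1*3 = -3)
(-45 + Z(T(-4), -7))² = (-45 - 3)² = (-48)² = 2304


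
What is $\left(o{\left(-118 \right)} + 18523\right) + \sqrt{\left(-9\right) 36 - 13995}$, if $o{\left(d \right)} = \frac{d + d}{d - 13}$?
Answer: $\frac{2426749}{131} + 3 i \sqrt{1591} \approx 18525.0 + 119.66 i$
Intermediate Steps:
$o{\left(d \right)} = \frac{2 d}{-13 + d}$
$\left(o{\left(-118 \right)} + 18523\right) + \sqrt{\left(-9\right) 36 - 13995} = \left(2 \left(-118\right) \frac{1}{-13 - 118} + 18523\right) + \sqrt{\left(-9\right) 36 - 13995} = \left(2 \left(-118\right) \frac{1}{-131} + 18523\right) + \sqrt{-324 - 13995} = \left(2 \left(-118\right) \left(- \frac{1}{131}\right) + 18523\right) + \sqrt{-14319} = \left(\frac{236}{131} + 18523\right) + 3 i \sqrt{1591} = \frac{2426749}{131} + 3 i \sqrt{1591}$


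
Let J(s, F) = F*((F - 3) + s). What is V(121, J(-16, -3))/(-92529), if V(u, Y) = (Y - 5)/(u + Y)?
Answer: -61/17302923 ≈ -3.5254e-6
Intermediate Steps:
J(s, F) = F*(-3 + F + s) (J(s, F) = F*((-3 + F) + s) = F*(-3 + F + s))
V(u, Y) = (-5 + Y)/(Y + u)
V(121, J(-16, -3))/(-92529) = ((-5 - 3*(-3 - 3 - 16))/(-3*(-3 - 3 - 16) + 121))/(-92529) = ((-5 - 3*(-22))/(-3*(-22) + 121))*(-1/92529) = ((-5 + 66)/(66 + 121))*(-1/92529) = (61/187)*(-1/92529) = -61/17302923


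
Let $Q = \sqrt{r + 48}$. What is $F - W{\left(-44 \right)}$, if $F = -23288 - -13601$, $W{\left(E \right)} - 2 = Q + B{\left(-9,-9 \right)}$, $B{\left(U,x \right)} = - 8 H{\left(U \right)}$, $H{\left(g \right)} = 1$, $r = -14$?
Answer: $-9681 - \sqrt{34} \approx -9686.8$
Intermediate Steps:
$B{\left(U,x \right)} = -8$ ($B{\left(U,x \right)} = \left(-8\right) 1 = -8$)
$Q = \sqrt{34}$ ($Q = \sqrt{-14 + 48} = \sqrt{34} \approx 5.8309$)
$W{\left(E \right)} = -6 + \sqrt{34}$ ($W{\left(E \right)} = 2 - \left(8 - \sqrt{34}\right) = -6 + \sqrt{34}$)
$F = -9687$ ($F = -23288 + 13601 = -9687$)
$F - W{\left(-44 \right)} = -9687 - \left(-6 + \sqrt{34}\right) = -9687 + \left(6 - \sqrt{34}\right) = -9681 - \sqrt{34}$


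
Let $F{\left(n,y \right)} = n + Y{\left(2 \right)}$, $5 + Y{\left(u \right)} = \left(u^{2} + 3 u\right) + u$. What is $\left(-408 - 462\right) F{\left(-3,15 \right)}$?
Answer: $-3480$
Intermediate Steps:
$Y{\left(u \right)} = -5 + u^{2} + 4 u$ ($Y{\left(u \right)} = -5 + \left(\left(u^{2} + 3 u\right) + u\right) = -5 + \left(u^{2} + 4 u\right) = -5 + u^{2} + 4 u$)
$F{\left(n,y \right)} = 7 + n$ ($F{\left(n,y \right)} = n + \left(-5 + 2^{2} + 4 \cdot 2\right) = n + \left(-5 + 4 + 8\right) = n + 7 = 7 + n$)
$\left(-408 - 462\right) F{\left(-3,15 \right)} = \left(-408 - 462\right) \left(7 - 3\right) = \left(-870\right) 4 = -3480$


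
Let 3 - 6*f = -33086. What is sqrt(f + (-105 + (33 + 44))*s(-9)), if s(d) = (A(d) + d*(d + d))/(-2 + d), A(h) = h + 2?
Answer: sqrt(25741254)/66 ≈ 76.872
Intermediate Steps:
f = 33089/6 (f = 1/2 - 1/6*(-33086) = 1/2 + 16543/3 = 33089/6 ≈ 5514.8)
A(h) = 2 + h
s(d) = (2 + d + 2*d**2)/(-2 + d) (s(d) = ((2 + d) + d*(d + d))/(-2 + d) = ((2 + d) + d*(2*d))/(-2 + d) = ((2 + d) + 2*d**2)/(-2 + d) = (2 + d + 2*d**2)/(-2 + d))
sqrt(f + (-105 + (33 + 44))*s(-9)) = sqrt(33089/6 + (-105 + (33 + 44))*((2 - 9 + 2*(-9)**2)/(-2 - 9))) = sqrt(33089/6 + (-105 + 77)*((2 - 9 + 2*81)/(-11))) = sqrt(33089/6 - (-28)*(2 - 9 + 162)/11) = sqrt(33089/6 - (-28)*155/11) = sqrt(33089/6 - 28*(-155/11)) = sqrt(33089/6 + 4340/11) = sqrt(390019/66) = sqrt(25741254)/66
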